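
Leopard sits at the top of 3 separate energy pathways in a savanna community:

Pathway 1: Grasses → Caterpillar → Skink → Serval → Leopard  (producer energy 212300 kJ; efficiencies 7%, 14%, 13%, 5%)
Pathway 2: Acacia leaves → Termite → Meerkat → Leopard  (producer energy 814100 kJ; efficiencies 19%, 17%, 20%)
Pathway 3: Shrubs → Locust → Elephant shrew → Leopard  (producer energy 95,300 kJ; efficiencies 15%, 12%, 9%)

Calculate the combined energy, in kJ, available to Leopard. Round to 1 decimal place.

Pathway 1: 212300 × 0.07 × 0.14 × 0.13 × 0.05 = 13.52351 kJ
Pathway 2: 814100 × 0.19 × 0.17 × 0.2 = 5259.086 kJ
Pathway 3: 95300 × 0.15 × 0.12 × 0.09 = 154.386 kJ
Total at Leopard: 13.52351 + 5259.086 + 154.386 = 5426.99551 kJ

5427.0 kJ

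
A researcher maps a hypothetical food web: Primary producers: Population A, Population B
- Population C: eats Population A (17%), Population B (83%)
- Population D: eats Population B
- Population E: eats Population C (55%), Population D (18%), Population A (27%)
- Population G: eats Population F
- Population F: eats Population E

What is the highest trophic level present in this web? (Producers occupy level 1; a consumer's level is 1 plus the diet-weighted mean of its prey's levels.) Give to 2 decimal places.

Population C: 1 + (0.17×1 + 0.83×1) = 2
Population D: 1 + 1 = 2
Population E: 1 + (0.55×2 + 0.18×2 + 0.27×1) = 2.73
Population F: 1 + 2.73 = 3.73
Population G: 1 + 3.73 = 4.73

4.73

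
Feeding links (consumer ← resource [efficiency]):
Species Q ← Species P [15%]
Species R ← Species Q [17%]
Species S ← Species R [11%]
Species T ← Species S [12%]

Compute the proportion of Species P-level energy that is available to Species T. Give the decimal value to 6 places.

0.000337

Product of link efficiencies: 0.15 × 0.17 × 0.11 × 0.12 = 0.0003366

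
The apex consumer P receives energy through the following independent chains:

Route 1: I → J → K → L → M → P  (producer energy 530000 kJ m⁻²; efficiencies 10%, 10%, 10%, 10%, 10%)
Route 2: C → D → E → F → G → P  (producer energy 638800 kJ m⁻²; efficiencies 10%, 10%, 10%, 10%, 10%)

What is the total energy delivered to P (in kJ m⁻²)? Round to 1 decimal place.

11.7 kJ m⁻²

Route 1: 530000 × 0.1 × 0.1 × 0.1 × 0.1 × 0.1 = 5.3 kJ m⁻²
Route 2: 638800 × 0.1 × 0.1 × 0.1 × 0.1 × 0.1 = 6.388 kJ m⁻²
Total at P: 5.3 + 6.388 = 11.688 kJ m⁻²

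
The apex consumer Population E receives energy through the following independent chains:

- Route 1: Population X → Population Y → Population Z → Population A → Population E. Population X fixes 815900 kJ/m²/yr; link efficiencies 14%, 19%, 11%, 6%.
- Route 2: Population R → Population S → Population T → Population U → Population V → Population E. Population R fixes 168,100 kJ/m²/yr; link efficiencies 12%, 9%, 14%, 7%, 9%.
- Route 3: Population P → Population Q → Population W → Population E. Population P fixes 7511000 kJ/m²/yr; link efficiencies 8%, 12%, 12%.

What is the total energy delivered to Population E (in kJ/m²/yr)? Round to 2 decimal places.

8797.51 kJ/m²/yr

Route 1: 815900 × 0.14 × 0.19 × 0.11 × 0.06 = 143.239404 kJ/m²/yr
Route 2: 168100 × 0.12 × 0.09 × 0.14 × 0.07 × 0.09 = 1.60125336 kJ/m²/yr
Route 3: 7511000 × 0.08 × 0.12 × 0.12 = 8652.672 kJ/m²/yr
Total at Population E: 143.239404 + 1.60125336 + 8652.672 = 8797.51265736 kJ/m²/yr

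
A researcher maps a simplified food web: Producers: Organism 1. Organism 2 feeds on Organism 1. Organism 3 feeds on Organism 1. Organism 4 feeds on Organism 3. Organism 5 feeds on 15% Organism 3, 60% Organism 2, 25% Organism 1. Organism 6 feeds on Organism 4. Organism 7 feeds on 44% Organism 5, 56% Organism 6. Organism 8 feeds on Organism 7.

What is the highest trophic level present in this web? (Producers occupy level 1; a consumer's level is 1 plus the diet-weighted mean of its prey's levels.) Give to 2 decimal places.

5.45

Organism 2: 1 + 1 = 2
Organism 3: 1 + 1 = 2
Organism 4: 1 + 2 = 3
Organism 5: 1 + (0.15×2 + 0.6×2 + 0.25×1) = 2.75
Organism 6: 1 + 3 = 4
Organism 7: 1 + (0.44×2.75 + 0.56×4) = 4.45
Organism 8: 1 + 4.45 = 5.45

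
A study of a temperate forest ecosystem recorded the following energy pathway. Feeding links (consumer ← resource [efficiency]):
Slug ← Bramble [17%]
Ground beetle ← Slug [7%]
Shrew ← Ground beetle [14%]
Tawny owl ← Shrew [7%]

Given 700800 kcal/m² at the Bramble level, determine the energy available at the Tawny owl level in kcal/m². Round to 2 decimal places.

Slug: 700800 × 0.17 = 119136 kcal/m²
Ground beetle: 119136 × 0.07 = 8339.52 kcal/m²
Shrew: 8339.52 × 0.14 = 1167.5328 kcal/m²
Tawny owl: 1167.5328 × 0.07 = 81.727296 kcal/m²

81.73 kcal/m²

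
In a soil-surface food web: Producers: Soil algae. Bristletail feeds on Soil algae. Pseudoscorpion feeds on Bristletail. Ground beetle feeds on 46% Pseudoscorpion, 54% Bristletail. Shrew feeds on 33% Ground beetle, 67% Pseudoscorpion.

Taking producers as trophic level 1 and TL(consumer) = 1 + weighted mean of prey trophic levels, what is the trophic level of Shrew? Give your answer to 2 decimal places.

4.15

Bristletail: 1 + 1 = 2
Pseudoscorpion: 1 + 2 = 3
Ground beetle: 1 + (0.46×3 + 0.54×2) = 3.46
Shrew: 1 + (0.33×3.46 + 0.67×3) = 4.1518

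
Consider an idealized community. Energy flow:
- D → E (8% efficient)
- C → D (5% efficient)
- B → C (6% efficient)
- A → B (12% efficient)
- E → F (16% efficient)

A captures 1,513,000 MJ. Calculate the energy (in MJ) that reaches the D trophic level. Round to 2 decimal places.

B: 1513000 × 0.12 = 181560 MJ
C: 181560 × 0.06 = 10893.6 MJ
D: 10893.6 × 0.05 = 544.68 MJ

544.68 MJ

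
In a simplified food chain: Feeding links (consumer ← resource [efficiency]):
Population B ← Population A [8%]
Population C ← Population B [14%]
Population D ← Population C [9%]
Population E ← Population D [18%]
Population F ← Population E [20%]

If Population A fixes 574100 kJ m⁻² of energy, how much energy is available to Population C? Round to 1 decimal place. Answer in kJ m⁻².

6429.9 kJ m⁻²

Population B: 574100 × 0.08 = 45928 kJ m⁻²
Population C: 45928 × 0.14 = 6429.92 kJ m⁻²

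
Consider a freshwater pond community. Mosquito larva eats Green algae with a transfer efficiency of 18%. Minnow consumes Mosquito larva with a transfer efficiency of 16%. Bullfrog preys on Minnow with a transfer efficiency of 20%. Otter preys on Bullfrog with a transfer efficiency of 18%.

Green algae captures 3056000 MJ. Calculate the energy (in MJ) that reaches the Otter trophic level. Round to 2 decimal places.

Mosquito larva: 3056000 × 0.18 = 550080 MJ
Minnow: 550080 × 0.16 = 88012.8 MJ
Bullfrog: 88012.8 × 0.2 = 17602.56 MJ
Otter: 17602.56 × 0.18 = 3168.4608 MJ

3168.46 MJ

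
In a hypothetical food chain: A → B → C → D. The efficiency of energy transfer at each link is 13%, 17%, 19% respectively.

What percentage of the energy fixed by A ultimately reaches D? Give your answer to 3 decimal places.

0.420%

Product of link efficiencies: 0.13 × 0.17 × 0.19 = 0.004199
As a percentage: 0.004199 × 100 = 0.420%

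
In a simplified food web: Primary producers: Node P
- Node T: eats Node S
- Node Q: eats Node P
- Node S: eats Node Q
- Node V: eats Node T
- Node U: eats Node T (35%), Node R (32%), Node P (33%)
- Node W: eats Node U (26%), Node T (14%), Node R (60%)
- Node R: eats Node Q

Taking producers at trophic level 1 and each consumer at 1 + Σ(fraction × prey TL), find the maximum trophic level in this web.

5

Node Q: 1 + 1 = 2
Node R: 1 + 2 = 3
Node S: 1 + 2 = 3
Node T: 1 + 3 = 4
Node U: 1 + (0.35×4 + 0.32×3 + 0.33×1) = 3.69
Node V: 1 + 4 = 5
Node W: 1 + (0.26×3.69 + 0.14×4 + 0.6×3) = 4.3194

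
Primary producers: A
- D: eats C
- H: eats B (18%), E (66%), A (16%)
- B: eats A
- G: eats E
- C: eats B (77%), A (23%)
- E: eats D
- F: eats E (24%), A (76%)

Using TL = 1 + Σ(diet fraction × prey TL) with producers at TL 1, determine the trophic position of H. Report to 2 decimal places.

B: 1 + 1 = 2
C: 1 + (0.77×2 + 0.23×1) = 2.77
D: 1 + 2.77 = 3.77
E: 1 + 3.77 = 4.77
F: 1 + (0.24×4.77 + 0.76×1) = 2.9048
G: 1 + 4.77 = 5.77
H: 1 + (0.18×2 + 0.66×4.77 + 0.16×1) = 4.6682

4.67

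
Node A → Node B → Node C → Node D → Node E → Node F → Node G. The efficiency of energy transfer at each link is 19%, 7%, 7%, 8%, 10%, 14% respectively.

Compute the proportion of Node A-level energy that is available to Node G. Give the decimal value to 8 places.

0.00000104

Product of link efficiencies: 0.19 × 0.07 × 0.07 × 0.08 × 0.1 × 0.14 = 0.00000104272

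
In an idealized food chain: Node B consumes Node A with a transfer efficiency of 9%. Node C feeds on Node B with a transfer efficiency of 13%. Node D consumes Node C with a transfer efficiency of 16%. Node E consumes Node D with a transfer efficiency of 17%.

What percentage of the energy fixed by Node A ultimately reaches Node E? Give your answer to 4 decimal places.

0.0318%

Product of link efficiencies: 0.09 × 0.13 × 0.16 × 0.17 = 0.00031824
As a percentage: 0.00031824 × 100 = 0.0318%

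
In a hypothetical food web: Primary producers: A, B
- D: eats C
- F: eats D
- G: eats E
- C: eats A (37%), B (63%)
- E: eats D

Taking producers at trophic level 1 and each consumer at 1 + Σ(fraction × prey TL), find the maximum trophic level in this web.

C: 1 + (0.37×1 + 0.63×1) = 2
D: 1 + 2 = 3
E: 1 + 3 = 4
F: 1 + 3 = 4
G: 1 + 4 = 5

5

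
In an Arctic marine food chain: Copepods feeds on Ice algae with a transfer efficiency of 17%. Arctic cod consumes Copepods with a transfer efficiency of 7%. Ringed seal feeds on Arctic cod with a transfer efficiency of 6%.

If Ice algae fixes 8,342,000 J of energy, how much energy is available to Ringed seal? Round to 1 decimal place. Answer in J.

5956.2 J

Copepods: 8342000 × 0.17 = 1418140 J
Arctic cod: 1418140 × 0.07 = 99269.8 J
Ringed seal: 99269.8 × 0.06 = 5956.188 J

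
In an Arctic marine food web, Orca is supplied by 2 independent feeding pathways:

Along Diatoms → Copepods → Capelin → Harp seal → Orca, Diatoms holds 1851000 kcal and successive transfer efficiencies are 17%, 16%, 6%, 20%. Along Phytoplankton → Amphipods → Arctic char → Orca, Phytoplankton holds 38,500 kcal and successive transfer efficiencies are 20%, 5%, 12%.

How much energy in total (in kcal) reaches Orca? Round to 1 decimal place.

650.4 kcal

Via Diatoms: 1851000 × 0.17 × 0.16 × 0.06 × 0.2 = 604.1664 kcal
Via Phytoplankton: 38500 × 0.2 × 0.05 × 0.12 = 46.2 kcal
Total at Orca: 604.1664 + 46.2 = 650.3664 kcal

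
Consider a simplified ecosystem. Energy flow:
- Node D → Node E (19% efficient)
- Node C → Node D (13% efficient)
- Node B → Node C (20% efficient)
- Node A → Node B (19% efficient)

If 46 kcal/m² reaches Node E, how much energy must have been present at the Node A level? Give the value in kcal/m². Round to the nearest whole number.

Cumulative transfer efficiency: 0.19 × 0.2 × 0.13 × 0.19 = 0.0009386
Node A energy = 46 / 0.0009386 = 49009 kcal/m²

49009 kcal/m²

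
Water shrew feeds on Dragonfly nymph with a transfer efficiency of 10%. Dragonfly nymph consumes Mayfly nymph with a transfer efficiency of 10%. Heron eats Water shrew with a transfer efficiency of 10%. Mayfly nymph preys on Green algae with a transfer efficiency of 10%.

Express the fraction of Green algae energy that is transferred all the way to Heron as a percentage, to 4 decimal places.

Product of link efficiencies: 0.1 × 0.1 × 0.1 × 0.1 = 0.0001
As a percentage: 0.0001 × 100 = 0.0100%

0.0100%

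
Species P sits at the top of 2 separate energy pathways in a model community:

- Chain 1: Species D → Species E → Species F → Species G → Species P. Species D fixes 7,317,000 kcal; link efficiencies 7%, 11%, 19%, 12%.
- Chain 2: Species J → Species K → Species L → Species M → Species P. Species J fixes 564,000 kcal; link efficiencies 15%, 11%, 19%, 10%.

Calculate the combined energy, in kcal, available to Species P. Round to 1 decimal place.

1461.4 kcal

Chain 1: 7317000 × 0.07 × 0.11 × 0.19 × 0.12 = 1284.57252 kcal
Chain 2: 564000 × 0.15 × 0.11 × 0.19 × 0.1 = 176.814 kcal
Total at Species P: 1284.57252 + 176.814 = 1461.38652 kcal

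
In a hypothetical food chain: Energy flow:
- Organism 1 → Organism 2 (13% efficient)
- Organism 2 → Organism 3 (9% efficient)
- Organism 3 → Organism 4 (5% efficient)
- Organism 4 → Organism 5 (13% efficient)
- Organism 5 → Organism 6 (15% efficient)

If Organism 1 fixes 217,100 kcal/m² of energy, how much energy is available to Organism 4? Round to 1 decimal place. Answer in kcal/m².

127.0 kcal/m²

Organism 2: 217100 × 0.13 = 28223 kcal/m²
Organism 3: 28223 × 0.09 = 2540.07 kcal/m²
Organism 4: 2540.07 × 0.05 = 127.0035 kcal/m²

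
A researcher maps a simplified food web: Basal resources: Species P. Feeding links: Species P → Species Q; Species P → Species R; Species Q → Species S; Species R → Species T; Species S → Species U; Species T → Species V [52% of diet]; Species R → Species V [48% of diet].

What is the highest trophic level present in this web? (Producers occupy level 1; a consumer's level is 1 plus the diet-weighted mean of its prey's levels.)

Species Q: 1 + 1 = 2
Species R: 1 + 1 = 2
Species S: 1 + 2 = 3
Species T: 1 + 2 = 3
Species U: 1 + 3 = 4
Species V: 1 + (0.52×3 + 0.48×2) = 3.52

4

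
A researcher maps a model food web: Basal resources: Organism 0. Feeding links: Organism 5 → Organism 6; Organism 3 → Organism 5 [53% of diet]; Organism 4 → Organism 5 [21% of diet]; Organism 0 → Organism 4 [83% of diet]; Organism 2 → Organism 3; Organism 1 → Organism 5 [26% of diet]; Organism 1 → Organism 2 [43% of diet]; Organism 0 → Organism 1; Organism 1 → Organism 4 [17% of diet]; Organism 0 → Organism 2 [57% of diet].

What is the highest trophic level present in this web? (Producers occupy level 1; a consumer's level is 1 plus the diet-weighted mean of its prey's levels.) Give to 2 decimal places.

Organism 1: 1 + 1 = 2
Organism 2: 1 + (0.57×1 + 0.43×2) = 2.43
Organism 3: 1 + 2.43 = 3.43
Organism 4: 1 + (0.83×1 + 0.17×2) = 2.17
Organism 5: 1 + (0.53×3.43 + 0.26×2 + 0.21×2.17) = 3.7936
Organism 6: 1 + 3.7936 = 4.7936

4.79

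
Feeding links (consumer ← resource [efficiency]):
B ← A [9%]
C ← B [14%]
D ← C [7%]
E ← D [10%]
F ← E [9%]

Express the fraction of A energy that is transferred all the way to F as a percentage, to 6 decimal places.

Product of link efficiencies: 0.09 × 0.14 × 0.07 × 0.1 × 0.09 = 0.000007938
As a percentage: 0.000007938 × 100 = 0.000794%

0.000794%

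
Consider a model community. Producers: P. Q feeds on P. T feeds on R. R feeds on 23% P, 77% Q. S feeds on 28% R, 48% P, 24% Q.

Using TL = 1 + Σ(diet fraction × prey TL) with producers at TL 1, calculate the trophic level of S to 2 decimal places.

Q: 1 + 1 = 2
R: 1 + (0.23×1 + 0.77×2) = 2.77
S: 1 + (0.28×2.77 + 0.48×1 + 0.24×2) = 2.7356
T: 1 + 2.77 = 3.77

2.74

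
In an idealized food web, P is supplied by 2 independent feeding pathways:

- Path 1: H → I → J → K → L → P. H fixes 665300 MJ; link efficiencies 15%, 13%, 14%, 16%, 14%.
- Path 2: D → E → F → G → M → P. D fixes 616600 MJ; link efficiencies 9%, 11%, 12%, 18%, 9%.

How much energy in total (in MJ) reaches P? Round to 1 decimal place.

Path 1: 665300 × 0.15 × 0.13 × 0.14 × 0.16 × 0.14 = 40.6844256 MJ
Path 2: 616600 × 0.09 × 0.11 × 0.12 × 0.18 × 0.09 = 11.86683696 MJ
Total at P: 40.6844256 + 11.86683696 = 52.55126256 MJ

52.6 MJ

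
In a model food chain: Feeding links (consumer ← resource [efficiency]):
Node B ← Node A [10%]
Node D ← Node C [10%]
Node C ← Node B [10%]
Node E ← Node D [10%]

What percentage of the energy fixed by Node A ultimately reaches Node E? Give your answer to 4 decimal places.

0.0100%

Product of link efficiencies: 0.1 × 0.1 × 0.1 × 0.1 = 0.0001
As a percentage: 0.0001 × 100 = 0.0100%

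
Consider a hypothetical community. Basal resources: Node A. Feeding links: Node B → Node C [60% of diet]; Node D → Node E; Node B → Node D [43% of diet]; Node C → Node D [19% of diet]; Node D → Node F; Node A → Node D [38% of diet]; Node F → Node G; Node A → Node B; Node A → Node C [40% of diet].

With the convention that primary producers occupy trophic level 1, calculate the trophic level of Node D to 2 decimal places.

Node B: 1 + 1 = 2
Node C: 1 + (0.6×2 + 0.4×1) = 2.6
Node D: 1 + (0.38×1 + 0.19×2.6 + 0.43×2) = 2.734
Node E: 1 + 2.734 = 3.734
Node F: 1 + 2.734 = 3.734
Node G: 1 + 3.734 = 4.734

2.73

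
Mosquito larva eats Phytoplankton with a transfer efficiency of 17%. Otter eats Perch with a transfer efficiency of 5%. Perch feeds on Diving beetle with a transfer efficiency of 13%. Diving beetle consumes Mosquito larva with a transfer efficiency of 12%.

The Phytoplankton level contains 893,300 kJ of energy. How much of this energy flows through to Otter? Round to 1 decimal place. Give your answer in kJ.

Mosquito larva: 893300 × 0.17 = 151861 kJ
Diving beetle: 151861 × 0.12 = 18223.32 kJ
Perch: 18223.32 × 0.13 = 2369.0316 kJ
Otter: 2369.0316 × 0.05 = 118.45158 kJ

118.5 kJ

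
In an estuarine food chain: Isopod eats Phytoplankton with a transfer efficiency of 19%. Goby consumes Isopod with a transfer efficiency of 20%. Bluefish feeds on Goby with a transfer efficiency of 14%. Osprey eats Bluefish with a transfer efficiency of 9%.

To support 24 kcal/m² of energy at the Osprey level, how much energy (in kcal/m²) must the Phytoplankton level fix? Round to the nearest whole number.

50125 kcal/m²

Cumulative transfer efficiency: 0.19 × 0.2 × 0.14 × 0.09 = 0.0004788
Phytoplankton energy = 24 / 0.0004788 = 50125 kcal/m²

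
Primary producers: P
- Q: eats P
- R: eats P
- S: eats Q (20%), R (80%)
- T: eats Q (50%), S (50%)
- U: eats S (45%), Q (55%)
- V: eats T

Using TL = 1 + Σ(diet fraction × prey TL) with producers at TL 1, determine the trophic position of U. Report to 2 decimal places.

3.45

Q: 1 + 1 = 2
R: 1 + 1 = 2
S: 1 + (0.2×2 + 0.8×2) = 3
T: 1 + (0.5×2 + 0.5×3) = 3.5
U: 1 + (0.45×3 + 0.55×2) = 3.45
V: 1 + 3.5 = 4.5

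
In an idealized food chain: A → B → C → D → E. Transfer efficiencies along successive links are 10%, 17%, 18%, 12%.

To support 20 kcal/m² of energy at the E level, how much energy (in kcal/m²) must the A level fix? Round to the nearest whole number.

54466 kcal/m²

Cumulative transfer efficiency: 0.1 × 0.17 × 0.18 × 0.12 = 0.0003672
A energy = 20 / 0.0003672 = 54466 kcal/m²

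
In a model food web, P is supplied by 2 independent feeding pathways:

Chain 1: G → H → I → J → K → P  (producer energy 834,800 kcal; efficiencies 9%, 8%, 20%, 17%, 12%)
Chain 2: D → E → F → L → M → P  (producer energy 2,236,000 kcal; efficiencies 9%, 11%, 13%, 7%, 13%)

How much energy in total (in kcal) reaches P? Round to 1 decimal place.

Chain 1: 834800 × 0.09 × 0.08 × 0.2 × 0.17 × 0.12 = 24.5230848 kcal
Chain 2: 2236000 × 0.09 × 0.11 × 0.13 × 0.07 × 0.13 = 26.1873612 kcal
Total at P: 24.5230848 + 26.1873612 = 50.710446 kcal

50.7 kcal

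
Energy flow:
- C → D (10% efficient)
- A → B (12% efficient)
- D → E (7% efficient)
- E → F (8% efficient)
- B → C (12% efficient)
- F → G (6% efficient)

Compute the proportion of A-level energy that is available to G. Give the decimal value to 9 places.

Product of link efficiencies: 0.12 × 0.12 × 0.1 × 0.07 × 0.08 × 0.06 = 0.00000048384

0.000000484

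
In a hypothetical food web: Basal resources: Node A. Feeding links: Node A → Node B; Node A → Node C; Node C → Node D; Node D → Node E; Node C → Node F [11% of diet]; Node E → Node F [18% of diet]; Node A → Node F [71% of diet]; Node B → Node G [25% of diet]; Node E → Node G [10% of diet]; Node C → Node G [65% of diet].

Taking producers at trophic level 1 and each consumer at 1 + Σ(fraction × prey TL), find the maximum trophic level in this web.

Node B: 1 + 1 = 2
Node C: 1 + 1 = 2
Node D: 1 + 2 = 3
Node E: 1 + 3 = 4
Node F: 1 + (0.11×2 + 0.18×4 + 0.71×1) = 2.65
Node G: 1 + (0.25×2 + 0.1×4 + 0.65×2) = 3.2

4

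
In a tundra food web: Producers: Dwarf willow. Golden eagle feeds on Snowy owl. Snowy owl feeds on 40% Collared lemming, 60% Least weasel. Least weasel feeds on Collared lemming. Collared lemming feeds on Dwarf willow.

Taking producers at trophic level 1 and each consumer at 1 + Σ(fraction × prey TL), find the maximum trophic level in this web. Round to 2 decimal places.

Collared lemming: 1 + 1 = 2
Least weasel: 1 + 2 = 3
Snowy owl: 1 + (0.4×2 + 0.6×3) = 3.6
Golden eagle: 1 + 3.6 = 4.6

4.60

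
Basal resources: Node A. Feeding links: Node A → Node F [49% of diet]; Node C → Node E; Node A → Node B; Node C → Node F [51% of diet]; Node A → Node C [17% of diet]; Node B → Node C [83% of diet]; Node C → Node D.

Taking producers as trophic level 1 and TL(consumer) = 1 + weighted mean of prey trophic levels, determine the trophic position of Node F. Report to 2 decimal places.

Node B: 1 + 1 = 2
Node C: 1 + (0.83×2 + 0.17×1) = 2.83
Node D: 1 + 2.83 = 3.83
Node E: 1 + 2.83 = 3.83
Node F: 1 + (0.51×2.83 + 0.49×1) = 2.9333

2.93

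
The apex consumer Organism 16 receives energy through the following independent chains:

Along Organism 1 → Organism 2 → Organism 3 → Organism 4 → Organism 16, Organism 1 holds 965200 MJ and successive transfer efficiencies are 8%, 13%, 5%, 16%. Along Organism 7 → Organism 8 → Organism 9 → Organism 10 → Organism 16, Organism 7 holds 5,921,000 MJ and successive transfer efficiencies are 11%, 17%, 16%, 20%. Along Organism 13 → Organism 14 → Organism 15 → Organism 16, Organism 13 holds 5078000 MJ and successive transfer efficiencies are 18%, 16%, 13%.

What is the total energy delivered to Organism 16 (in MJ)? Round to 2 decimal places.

Via Organism 1: 965200 × 0.08 × 0.13 × 0.05 × 0.16 = 80.30464 MJ
Via Organism 7: 5921000 × 0.11 × 0.17 × 0.16 × 0.2 = 3543.1264 MJ
Via Organism 13: 5078000 × 0.18 × 0.16 × 0.13 = 19012.032 MJ
Total at Organism 16: 80.30464 + 3543.1264 + 19012.032 = 22635.46304 MJ

22635.46 MJ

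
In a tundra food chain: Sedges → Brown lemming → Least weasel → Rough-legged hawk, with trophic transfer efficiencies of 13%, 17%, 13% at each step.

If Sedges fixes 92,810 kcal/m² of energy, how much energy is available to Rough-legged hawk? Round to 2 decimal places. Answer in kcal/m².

266.64 kcal/m²

Brown lemming: 92810 × 0.13 = 12065.3 kcal/m²
Least weasel: 12065.3 × 0.17 = 2051.101 kcal/m²
Rough-legged hawk: 2051.101 × 0.13 = 266.64313 kcal/m²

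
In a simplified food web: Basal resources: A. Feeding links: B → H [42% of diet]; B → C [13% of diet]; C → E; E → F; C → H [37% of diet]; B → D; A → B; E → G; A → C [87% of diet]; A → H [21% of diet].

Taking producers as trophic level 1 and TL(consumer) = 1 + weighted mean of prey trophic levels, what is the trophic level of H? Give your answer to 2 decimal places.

2.84

B: 1 + 1 = 2
C: 1 + (0.87×1 + 0.13×2) = 2.13
D: 1 + 2 = 3
E: 1 + 2.13 = 3.13
F: 1 + 3.13 = 4.13
G: 1 + 3.13 = 4.13
H: 1 + (0.37×2.13 + 0.42×2 + 0.21×1) = 2.8381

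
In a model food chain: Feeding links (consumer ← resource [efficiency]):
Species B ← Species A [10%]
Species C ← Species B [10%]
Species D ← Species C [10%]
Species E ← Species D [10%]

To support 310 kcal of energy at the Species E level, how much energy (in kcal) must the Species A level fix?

Cumulative transfer efficiency: 0.1 × 0.1 × 0.1 × 0.1 = 0.0001
Species A energy = 310 / 0.0001 = 3100000 kcal

3100000 kcal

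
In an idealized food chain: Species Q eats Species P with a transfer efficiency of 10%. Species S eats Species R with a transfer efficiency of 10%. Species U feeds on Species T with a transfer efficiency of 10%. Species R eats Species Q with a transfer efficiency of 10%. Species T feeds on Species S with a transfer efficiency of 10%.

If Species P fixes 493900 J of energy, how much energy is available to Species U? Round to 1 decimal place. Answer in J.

4.9 J

Species Q: 493900 × 0.1 = 49390 J
Species R: 49390 × 0.1 = 4939 J
Species S: 4939 × 0.1 = 493.9 J
Species T: 493.9 × 0.1 = 49.39 J
Species U: 49.39 × 0.1 = 4.939 J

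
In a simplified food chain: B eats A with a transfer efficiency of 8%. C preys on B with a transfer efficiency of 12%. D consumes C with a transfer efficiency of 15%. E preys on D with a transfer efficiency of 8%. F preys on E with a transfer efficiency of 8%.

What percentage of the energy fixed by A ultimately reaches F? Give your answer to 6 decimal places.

0.000922%

Product of link efficiencies: 0.08 × 0.12 × 0.15 × 0.08 × 0.08 = 0.000009216
As a percentage: 0.000009216 × 100 = 0.000922%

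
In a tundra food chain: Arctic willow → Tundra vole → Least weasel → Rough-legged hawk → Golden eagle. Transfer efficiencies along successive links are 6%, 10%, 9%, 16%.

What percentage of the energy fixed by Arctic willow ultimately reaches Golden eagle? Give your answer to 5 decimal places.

Product of link efficiencies: 0.06 × 0.1 × 0.09 × 0.16 = 0.0000864
As a percentage: 0.0000864 × 100 = 0.00864%

0.00864%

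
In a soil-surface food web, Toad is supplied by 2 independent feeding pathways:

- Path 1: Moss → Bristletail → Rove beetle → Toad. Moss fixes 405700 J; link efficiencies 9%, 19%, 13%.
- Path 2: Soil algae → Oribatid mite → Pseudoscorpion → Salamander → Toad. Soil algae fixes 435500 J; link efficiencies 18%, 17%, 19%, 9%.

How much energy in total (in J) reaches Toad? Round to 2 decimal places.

1129.75 J

Path 1: 405700 × 0.09 × 0.19 × 0.13 = 901.8711 J
Path 2: 435500 × 0.18 × 0.17 × 0.19 × 0.09 = 227.87973 J
Total at Toad: 901.8711 + 227.87973 = 1129.75083 J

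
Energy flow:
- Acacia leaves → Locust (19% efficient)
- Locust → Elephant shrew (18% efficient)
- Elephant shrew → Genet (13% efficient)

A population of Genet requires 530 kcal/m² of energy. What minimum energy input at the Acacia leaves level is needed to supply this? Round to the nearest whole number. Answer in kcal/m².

Cumulative transfer efficiency: 0.19 × 0.18 × 0.13 = 0.004446
Acacia leaves energy = 530 / 0.004446 = 119208 kcal/m²

119208 kcal/m²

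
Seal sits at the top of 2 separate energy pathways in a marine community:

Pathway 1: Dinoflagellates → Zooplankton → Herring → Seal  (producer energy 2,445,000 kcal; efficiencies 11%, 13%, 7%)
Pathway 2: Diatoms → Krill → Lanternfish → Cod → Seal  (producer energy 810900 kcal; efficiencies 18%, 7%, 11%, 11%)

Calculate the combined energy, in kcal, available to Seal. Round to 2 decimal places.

2571.07 kcal

Pathway 1: 2445000 × 0.11 × 0.13 × 0.07 = 2447.445 kcal
Pathway 2: 810900 × 0.18 × 0.07 × 0.11 × 0.11 = 123.629814 kcal
Total at Seal: 2447.445 + 123.629814 = 2571.074814 kcal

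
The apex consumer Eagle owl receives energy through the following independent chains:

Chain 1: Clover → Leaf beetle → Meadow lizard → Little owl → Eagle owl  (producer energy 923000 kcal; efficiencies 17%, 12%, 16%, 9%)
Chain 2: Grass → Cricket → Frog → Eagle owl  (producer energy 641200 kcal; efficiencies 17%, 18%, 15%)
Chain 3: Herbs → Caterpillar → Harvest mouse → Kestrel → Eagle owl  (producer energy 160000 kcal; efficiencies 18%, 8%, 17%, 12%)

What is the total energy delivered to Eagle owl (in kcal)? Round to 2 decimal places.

3261.25 kcal

Chain 1: 923000 × 0.17 × 0.12 × 0.16 × 0.09 = 271.14048 kcal
Chain 2: 641200 × 0.17 × 0.18 × 0.15 = 2943.108 kcal
Chain 3: 160000 × 0.18 × 0.08 × 0.17 × 0.12 = 47.0016 kcal
Total at Eagle owl: 271.14048 + 2943.108 + 47.0016 = 3261.25008 kcal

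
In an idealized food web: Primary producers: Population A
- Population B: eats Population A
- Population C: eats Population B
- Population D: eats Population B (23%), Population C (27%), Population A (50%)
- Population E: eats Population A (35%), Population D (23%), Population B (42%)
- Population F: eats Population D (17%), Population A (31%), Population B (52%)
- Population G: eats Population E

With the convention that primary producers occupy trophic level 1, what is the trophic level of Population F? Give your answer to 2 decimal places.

Population B: 1 + 1 = 2
Population C: 1 + 2 = 3
Population D: 1 + (0.23×2 + 0.27×3 + 0.5×1) = 2.77
Population E: 1 + (0.35×1 + 0.23×2.77 + 0.42×2) = 2.8271
Population F: 1 + (0.17×2.77 + 0.31×1 + 0.52×2) = 2.8209
Population G: 1 + 2.8271 = 3.8271

2.82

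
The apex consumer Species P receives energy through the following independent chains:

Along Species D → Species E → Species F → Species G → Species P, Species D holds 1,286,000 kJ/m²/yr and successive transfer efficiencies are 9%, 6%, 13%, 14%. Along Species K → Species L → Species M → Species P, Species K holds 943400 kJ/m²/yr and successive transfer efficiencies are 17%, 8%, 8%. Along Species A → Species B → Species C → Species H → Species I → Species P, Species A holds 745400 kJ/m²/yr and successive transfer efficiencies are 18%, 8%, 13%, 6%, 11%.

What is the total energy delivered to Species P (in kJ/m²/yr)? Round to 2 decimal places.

1162.02 kJ/m²/yr

Via Species D: 1286000 × 0.09 × 0.06 × 0.13 × 0.14 = 126.38808 kJ/m²/yr
Via Species K: 943400 × 0.17 × 0.08 × 0.08 = 1026.4192 kJ/m²/yr
Via Species A: 745400 × 0.18 × 0.08 × 0.13 × 0.06 × 0.11 = 9.20956608 kJ/m²/yr
Total at Species P: 126.38808 + 1026.4192 + 9.20956608 = 1162.01684608 kJ/m²/yr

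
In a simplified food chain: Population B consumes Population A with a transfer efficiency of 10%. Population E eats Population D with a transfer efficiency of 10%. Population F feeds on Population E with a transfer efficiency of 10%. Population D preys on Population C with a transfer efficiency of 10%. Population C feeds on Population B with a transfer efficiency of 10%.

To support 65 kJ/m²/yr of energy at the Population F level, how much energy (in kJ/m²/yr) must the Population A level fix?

Cumulative transfer efficiency: 0.1 × 0.1 × 0.1 × 0.1 × 0.1 = 0.00001
Population A energy = 65 / 0.00001 = 6500000 kJ/m²/yr

6500000 kJ/m²/yr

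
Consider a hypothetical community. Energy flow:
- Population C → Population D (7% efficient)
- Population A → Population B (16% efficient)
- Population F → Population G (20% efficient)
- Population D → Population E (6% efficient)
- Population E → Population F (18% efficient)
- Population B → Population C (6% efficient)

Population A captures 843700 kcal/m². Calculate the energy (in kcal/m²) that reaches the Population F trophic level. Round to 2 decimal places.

Population B: 843700 × 0.16 = 134992 kcal/m²
Population C: 134992 × 0.06 = 8099.52 kcal/m²
Population D: 8099.52 × 0.07 = 566.9664 kcal/m²
Population E: 566.9664 × 0.06 = 34.017984 kcal/m²
Population F: 34.017984 × 0.18 = 6.12323712 kcal/m²

6.12 kcal/m²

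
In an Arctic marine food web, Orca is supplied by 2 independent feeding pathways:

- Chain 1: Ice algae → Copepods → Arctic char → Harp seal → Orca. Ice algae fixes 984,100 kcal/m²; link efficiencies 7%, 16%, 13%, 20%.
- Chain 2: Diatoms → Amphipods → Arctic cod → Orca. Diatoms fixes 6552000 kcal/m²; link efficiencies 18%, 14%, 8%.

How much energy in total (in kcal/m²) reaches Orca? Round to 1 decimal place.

Chain 1: 984100 × 0.07 × 0.16 × 0.13 × 0.2 = 286.56992 kcal/m²
Chain 2: 6552000 × 0.18 × 0.14 × 0.08 = 13208.832 kcal/m²
Total at Orca: 286.56992 + 13208.832 = 13495.40192 kcal/m²

13495.4 kcal/m²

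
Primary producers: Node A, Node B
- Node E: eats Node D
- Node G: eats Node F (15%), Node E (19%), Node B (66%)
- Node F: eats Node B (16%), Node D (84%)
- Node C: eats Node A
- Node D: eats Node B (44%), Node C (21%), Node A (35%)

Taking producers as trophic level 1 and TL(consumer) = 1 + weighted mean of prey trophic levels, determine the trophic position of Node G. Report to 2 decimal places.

2.72

Node C: 1 + 1 = 2
Node D: 1 + (0.44×1 + 0.21×2 + 0.35×1) = 2.21
Node E: 1 + 2.21 = 3.21
Node F: 1 + (0.16×1 + 0.84×2.21) = 3.0164
Node G: 1 + (0.15×3.0164 + 0.19×3.21 + 0.66×1) = 2.72236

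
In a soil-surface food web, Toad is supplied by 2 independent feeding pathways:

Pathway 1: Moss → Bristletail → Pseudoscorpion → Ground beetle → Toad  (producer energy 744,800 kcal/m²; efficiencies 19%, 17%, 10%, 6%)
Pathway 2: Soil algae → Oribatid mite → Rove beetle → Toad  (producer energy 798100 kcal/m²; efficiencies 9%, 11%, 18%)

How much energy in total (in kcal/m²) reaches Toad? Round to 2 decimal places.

Pathway 1: 744800 × 0.19 × 0.17 × 0.1 × 0.06 = 144.34224 kcal/m²
Pathway 2: 798100 × 0.09 × 0.11 × 0.18 = 1422.2142 kcal/m²
Total at Toad: 144.34224 + 1422.2142 = 1566.55644 kcal/m²

1566.56 kcal/m²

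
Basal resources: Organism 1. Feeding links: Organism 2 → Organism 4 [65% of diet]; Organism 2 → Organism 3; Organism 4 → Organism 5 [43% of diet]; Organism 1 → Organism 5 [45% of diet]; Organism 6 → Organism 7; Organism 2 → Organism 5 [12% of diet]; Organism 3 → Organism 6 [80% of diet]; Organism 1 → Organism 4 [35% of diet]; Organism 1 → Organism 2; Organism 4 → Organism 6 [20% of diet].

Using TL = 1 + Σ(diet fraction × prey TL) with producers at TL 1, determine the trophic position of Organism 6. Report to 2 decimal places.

3.93

Organism 2: 1 + 1 = 2
Organism 3: 1 + 2 = 3
Organism 4: 1 + (0.65×2 + 0.35×1) = 2.65
Organism 5: 1 + (0.43×2.65 + 0.12×2 + 0.45×1) = 2.8295
Organism 6: 1 + (0.8×3 + 0.2×2.65) = 3.93
Organism 7: 1 + 3.93 = 4.93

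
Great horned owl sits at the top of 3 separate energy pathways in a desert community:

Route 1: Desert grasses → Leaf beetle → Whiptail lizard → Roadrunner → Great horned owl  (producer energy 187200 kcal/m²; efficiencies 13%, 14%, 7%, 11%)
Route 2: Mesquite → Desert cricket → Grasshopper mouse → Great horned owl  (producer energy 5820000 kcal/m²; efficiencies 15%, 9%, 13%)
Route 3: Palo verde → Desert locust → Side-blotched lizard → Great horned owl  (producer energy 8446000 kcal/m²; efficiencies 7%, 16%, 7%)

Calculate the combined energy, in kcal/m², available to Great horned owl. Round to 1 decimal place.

Route 1: 187200 × 0.13 × 0.14 × 0.07 × 0.11 = 26.234208 kcal/m²
Route 2: 5820000 × 0.15 × 0.09 × 0.13 = 10214.1 kcal/m²
Route 3: 8446000 × 0.07 × 0.16 × 0.07 = 6621.664 kcal/m²
Total at Great horned owl: 26.234208 + 10214.1 + 6621.664 = 16861.998208 kcal/m²

16862.0 kcal/m²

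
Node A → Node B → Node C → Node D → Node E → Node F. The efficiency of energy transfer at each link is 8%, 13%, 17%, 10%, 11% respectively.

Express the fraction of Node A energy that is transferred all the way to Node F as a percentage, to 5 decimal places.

Product of link efficiencies: 0.08 × 0.13 × 0.17 × 0.1 × 0.11 = 0.000019448
As a percentage: 0.000019448 × 100 = 0.00194%

0.00194%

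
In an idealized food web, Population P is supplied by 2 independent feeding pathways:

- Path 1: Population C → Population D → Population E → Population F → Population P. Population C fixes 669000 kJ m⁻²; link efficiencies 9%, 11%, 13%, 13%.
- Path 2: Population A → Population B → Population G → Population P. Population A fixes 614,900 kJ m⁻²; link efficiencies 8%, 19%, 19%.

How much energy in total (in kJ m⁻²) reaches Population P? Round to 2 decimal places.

Path 1: 669000 × 0.09 × 0.11 × 0.13 × 0.13 = 111.93039 kJ m⁻²
Path 2: 614900 × 0.08 × 0.19 × 0.19 = 1775.8312 kJ m⁻²
Total at Population P: 111.93039 + 1775.8312 = 1887.76159 kJ m⁻²

1887.76 kJ m⁻²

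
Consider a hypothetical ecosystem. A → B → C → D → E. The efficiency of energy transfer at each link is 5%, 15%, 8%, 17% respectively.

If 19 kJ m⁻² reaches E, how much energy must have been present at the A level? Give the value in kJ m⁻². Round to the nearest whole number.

Cumulative transfer efficiency: 0.05 × 0.15 × 0.08 × 0.17 = 0.000102
A energy = 19 / 0.000102 = 186275 kJ m⁻²

186275 kJ m⁻²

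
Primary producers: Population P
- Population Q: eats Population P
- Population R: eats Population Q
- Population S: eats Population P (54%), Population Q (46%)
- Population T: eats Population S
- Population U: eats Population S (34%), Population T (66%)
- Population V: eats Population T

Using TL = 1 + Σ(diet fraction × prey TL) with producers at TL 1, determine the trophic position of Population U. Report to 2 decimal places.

Population Q: 1 + 1 = 2
Population R: 1 + 2 = 3
Population S: 1 + (0.54×1 + 0.46×2) = 2.46
Population T: 1 + 2.46 = 3.46
Population U: 1 + (0.34×2.46 + 0.66×3.46) = 4.12
Population V: 1 + 3.46 = 4.46

4.12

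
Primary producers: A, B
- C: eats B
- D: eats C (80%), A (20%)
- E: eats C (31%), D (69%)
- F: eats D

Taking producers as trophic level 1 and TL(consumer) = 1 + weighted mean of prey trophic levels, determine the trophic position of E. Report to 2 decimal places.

C: 1 + 1 = 2
D: 1 + (0.8×2 + 0.2×1) = 2.8
E: 1 + (0.31×2 + 0.69×2.8) = 3.552
F: 1 + 2.8 = 3.8

3.55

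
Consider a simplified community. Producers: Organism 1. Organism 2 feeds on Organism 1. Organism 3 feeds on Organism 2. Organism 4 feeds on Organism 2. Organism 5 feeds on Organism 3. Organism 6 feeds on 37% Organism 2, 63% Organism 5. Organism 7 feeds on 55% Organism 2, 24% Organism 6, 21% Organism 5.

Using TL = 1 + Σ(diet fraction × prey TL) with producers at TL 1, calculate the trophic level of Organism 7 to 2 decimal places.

Organism 2: 1 + 1 = 2
Organism 3: 1 + 2 = 3
Organism 4: 1 + 2 = 3
Organism 5: 1 + 3 = 4
Organism 6: 1 + (0.37×2 + 0.63×4) = 4.26
Organism 7: 1 + (0.55×2 + 0.24×4.26 + 0.21×4) = 3.9624

3.96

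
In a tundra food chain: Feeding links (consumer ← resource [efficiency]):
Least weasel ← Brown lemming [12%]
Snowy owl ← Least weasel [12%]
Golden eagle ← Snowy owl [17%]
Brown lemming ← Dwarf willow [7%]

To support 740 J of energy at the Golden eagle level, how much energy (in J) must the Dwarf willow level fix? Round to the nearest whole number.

4318394 J

Cumulative transfer efficiency: 0.07 × 0.12 × 0.12 × 0.17 = 0.00017136
Dwarf willow energy = 740 / 0.00017136 = 4318394 J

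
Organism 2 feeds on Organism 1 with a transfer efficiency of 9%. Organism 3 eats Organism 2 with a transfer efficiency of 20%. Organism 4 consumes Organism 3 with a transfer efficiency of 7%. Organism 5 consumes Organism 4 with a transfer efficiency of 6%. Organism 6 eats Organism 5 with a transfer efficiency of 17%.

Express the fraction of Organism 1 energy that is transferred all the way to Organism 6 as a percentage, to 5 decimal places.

0.00129%

Product of link efficiencies: 0.09 × 0.2 × 0.07 × 0.06 × 0.17 = 0.000012852
As a percentage: 0.000012852 × 100 = 0.00129%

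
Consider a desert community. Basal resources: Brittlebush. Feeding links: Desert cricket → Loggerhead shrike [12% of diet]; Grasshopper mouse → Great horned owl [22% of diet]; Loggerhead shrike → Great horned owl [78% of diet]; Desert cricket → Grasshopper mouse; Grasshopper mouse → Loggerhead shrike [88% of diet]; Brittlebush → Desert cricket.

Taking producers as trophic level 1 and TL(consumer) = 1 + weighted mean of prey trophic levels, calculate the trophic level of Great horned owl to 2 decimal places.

4.69

Desert cricket: 1 + 1 = 2
Grasshopper mouse: 1 + 2 = 3
Loggerhead shrike: 1 + (0.88×3 + 0.12×2) = 3.88
Great horned owl: 1 + (0.78×3.88 + 0.22×3) = 4.6864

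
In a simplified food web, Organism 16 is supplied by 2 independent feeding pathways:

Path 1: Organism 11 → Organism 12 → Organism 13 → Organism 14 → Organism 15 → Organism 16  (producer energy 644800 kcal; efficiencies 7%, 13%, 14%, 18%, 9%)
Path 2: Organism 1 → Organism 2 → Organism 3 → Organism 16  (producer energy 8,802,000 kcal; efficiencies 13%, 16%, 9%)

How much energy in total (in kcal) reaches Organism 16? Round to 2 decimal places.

Path 1: 644800 × 0.07 × 0.13 × 0.14 × 0.18 × 0.09 = 13.30789824 kcal
Path 2: 8802000 × 0.13 × 0.16 × 0.09 = 16477.344 kcal
Total at Organism 16: 13.30789824 + 16477.344 = 16490.65189824 kcal

16490.65 kcal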